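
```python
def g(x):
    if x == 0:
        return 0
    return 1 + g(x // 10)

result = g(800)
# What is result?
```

Count of digits of 800: 3

Answer: 3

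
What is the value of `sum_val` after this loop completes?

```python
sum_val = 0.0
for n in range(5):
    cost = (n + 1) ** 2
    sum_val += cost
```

Sum of squared losses 1² + 2² + ... + 5²
`sum_val` takes the values: 0.0 → 1.0 → 5.0 → 14.0 → 30.0 → 55.0

Answer: 55.0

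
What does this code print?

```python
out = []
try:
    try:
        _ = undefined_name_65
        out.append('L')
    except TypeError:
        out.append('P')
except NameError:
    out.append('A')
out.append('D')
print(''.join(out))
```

Execution trace: 'A' (outer except NameError) → 'D' (after the try/except). Output: AD

Answer: AD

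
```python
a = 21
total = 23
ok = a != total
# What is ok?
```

Trace:
`a = 21` → a = 21
`total = 23` → total = 23
`ok = a != total` → ok = True
So ok = True

Answer: True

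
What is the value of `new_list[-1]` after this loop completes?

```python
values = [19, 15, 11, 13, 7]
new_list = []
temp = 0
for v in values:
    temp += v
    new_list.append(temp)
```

Cumulative sum ends at 65
`new_list` takes the values: [] → [19] → [19, 34] → [19, 34, 45] → [19, 34, 45, 58] → [19, 34, 45, 58, 65]
So `new_list[-1]` = 65

Answer: 65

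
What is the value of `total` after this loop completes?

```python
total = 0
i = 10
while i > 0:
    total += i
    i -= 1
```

Sum 10 down to 1
`total` takes the values: 0 → 10 → 19 → 27 → 34 → 40 → 45 → 49 → 52 → 54 → 55

Answer: 55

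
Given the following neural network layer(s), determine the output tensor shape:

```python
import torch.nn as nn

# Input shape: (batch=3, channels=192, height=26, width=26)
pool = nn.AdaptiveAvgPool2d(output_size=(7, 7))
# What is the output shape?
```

Input: (3, 192, 26, 26) -> Output: (3, 192, 7, 7)

Answer: (3, 192, 7, 7)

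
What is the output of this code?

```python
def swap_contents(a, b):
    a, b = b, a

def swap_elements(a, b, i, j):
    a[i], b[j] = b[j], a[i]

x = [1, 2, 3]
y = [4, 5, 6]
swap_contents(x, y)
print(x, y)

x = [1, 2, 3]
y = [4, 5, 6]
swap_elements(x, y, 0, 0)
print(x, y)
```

Key concept: parameter rebinding vs mutation.
Step by step:
`x = [1, 2, 3]` → x = [1, 2, 3]
`y = [4, 5, 6]` → y = [4, 5, 6]
`swap_contents(x, y)` → no visible change to tracked variables
`print(x, y)` → prints [1, 2, 3] [4, 5, 6]
`x = [1, 2, 3]` → x = [1, 2, 3]
`y = [4, 5, 6]` → y = [4, 5, 6]
`swap_elements(x, y, 0, 0)` → x = [4, 2, 3]; y = [1, 5, 6]
`print(x, y)` → prints [4, 2, 3] [1, 5, 6]

Answer:
[1, 2, 3] [4, 5, 6]
[4, 2, 3] [1, 5, 6]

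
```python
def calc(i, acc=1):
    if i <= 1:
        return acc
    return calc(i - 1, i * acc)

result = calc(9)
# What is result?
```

Accumulator trace (n, acc): (9, 1) -> (8, 9) -> (7, 72) -> (6, 504) -> (5, 3024) -> (4, 15120) -> (3, 60480) -> (2, 181440) -> (1, 362880) -> return 362880

Answer: 362880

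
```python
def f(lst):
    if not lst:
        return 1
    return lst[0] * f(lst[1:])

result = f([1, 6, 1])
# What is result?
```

Product over [1, 6, 1] = 1 * 6 * 1 = 6

Answer: 6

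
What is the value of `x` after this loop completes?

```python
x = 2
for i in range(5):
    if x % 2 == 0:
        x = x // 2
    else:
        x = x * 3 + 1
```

Collatz-style transformation from 2
`x` takes the values: 2 → 1 → 4 → 2 → 1 → 4

Answer: 4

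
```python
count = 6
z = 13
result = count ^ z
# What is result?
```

Trace:
`count = 6` → count = 6
`z = 13` → z = 13
`result = count ^ z` → result = 11
So result = 11

Answer: 11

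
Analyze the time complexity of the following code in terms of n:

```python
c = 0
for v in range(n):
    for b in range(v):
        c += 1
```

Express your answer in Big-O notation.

Each loop level contributes: n × n. Multiplying the contributions gives O(n^2).

Answer: O(n^2)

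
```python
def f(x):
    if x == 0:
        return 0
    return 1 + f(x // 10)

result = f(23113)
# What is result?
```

Count of digits of 23113: 5

Answer: 5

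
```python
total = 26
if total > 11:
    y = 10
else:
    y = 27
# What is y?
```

Trace:
`total = 26` → total = 26
`if total > 11: ...` → total > 11 is True → y = 10
So y = 10

Answer: 10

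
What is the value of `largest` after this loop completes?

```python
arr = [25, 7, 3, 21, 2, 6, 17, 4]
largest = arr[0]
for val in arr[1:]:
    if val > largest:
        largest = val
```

Maximum of [25, 7, 3, 21, 2, 6, 17, 4]
`largest` takes the values: 25

Answer: 25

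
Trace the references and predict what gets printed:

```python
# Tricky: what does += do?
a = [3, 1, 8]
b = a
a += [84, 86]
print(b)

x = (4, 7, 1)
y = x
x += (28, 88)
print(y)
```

Key concept: += behavior differs for mutable vs immutable.
Step by step:
`a = [3, 1, 8]` → a = [3, 1, 8]
`b = a` → b = [3, 1, 8] (same object as a)
`a += [84, 86]` → a = [3, 1, 8, 84, 86] (same object as b); b = [3, 1, 8, 84, 86] (same object as a)
`print(b)` → prints [3, 1, 8, 84, 86]
`x = (4, 7, 1)` → x = (4, 7, 1)
`y = x` → y = (4, 7, 1)
`x += (28, 88)` → x = (4, 7, 1, 28, 88)
`print(y)` → prints (4, 7, 1)

Answer:
[3, 1, 8, 84, 86]
(4, 7, 1)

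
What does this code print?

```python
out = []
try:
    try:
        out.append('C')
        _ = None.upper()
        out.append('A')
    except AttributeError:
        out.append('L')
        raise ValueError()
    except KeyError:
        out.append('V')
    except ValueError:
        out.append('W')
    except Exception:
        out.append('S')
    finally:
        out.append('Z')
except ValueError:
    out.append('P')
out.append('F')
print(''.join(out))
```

Execution trace: 'C' (inner try body) → 'L' (inner except AttributeError) → 'Z' (inner finally) → 'P' (outer except ValueError) → 'F' (after the try/except). Output: CLZPF

Answer: CLZPF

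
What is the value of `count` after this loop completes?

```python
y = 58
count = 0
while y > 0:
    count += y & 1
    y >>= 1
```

Count set bits in 58 (binary: 0b111010)
`count` takes the values: 0 → 1 → 2 → 3 → 4

Answer: 4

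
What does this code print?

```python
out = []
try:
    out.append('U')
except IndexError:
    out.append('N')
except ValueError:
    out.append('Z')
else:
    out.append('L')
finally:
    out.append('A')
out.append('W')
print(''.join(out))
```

Execution trace: 'U' (try body, no exception) → 'L' (else) → 'A' (finally) → 'W' (after the try/except). Output: ULAW

Answer: ULAW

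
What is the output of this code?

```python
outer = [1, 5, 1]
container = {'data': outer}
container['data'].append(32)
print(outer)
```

Key concept: dict holds reference to list.
Step by step:
`outer = [1, 5, 1]` → outer = [1, 5, 1]
`container = {'data': outer}` → container = {'data': [1, 5, 1]}
`container['data'].append(32)` → outer = [1, 5, 1, 32]; container = {'data': [1, 5, 1, 32]}
`print(outer)` → prints [1, 5, 1, 32]

Answer: [1, 5, 1, 32]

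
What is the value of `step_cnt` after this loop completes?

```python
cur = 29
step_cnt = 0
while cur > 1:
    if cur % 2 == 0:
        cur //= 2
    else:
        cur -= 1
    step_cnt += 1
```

Steps to reduce 29 to 1
`step_cnt` takes the values: 0 → 1 → 2 → 3 → 4 → 5 → 6 → 7

Answer: 7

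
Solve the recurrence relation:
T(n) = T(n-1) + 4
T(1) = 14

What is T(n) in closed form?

Unrolling: T(n) = T(1) + 4·(n-1) = 14 + 4(n-1) = 4n + 10.

Answer: T(n) = 4n + 10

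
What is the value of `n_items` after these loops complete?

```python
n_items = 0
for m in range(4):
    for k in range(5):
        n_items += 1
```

4 * 5 = 20
`n_items` takes the values: 0 → 1 → 2 → 3 → 4 → 5 → 6 → 7 → 8 → 9 → 10 → 11 → 12 → 13 → 14 → 15 → 16 → 17 → 18 → 19 → 20

Answer: 20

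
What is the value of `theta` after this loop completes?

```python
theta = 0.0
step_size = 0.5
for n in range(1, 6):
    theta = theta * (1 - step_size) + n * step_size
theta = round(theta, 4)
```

Moving average with lr=0.5
`theta` takes the values: 0.0 → 0.5 → 1.25 → 2.125 → 3.0625 → 4.03125 → 4.0312

Answer: 4.0312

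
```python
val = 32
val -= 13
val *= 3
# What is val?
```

Trace:
`val = 32` → val = 32
`val -= 13` → val = 19
`val *= 3` → val = 57
So val = 57

Answer: 57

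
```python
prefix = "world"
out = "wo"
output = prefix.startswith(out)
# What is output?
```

Trace:
`prefix = "world"` → prefix = 'world'
`out = "wo"` → out = 'wo'
`output = prefix.startswith(out)` → output = True
So output = True

Answer: True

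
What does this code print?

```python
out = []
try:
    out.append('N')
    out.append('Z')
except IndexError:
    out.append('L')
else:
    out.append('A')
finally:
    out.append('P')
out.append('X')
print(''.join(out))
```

Execution trace: 'N' (try body) → 'Z' (try body, no exception) → 'A' (else) → 'P' (finally) → 'X' (after the try/except). Output: NZAPX

Answer: NZAPX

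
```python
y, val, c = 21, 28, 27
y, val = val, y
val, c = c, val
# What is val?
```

Trace:
`y, val, c = 21, 28, 27` → y = 21; val = 28; c = 27
`y, val = val, y` → y = 28; val = 21
`val, c = c, val` → val = 27; c = 21
So val = 27

Answer: 27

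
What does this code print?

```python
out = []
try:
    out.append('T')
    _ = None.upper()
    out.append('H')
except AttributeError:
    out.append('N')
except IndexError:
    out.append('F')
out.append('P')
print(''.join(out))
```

Execution trace: 'T' (try body) → 'N' (except AttributeError) → 'P' (after the try/except). Output: TNP

Answer: TNP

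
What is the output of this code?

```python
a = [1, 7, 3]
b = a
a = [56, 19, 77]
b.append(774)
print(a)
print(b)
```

Key concept: rebinding vs mutation: a is rebound to a new list, b still points at the original.
Step by step:
`a = [1, 7, 3]` → a = [1, 7, 3]
`b = a` → b = [1, 7, 3] (same object as a)
`a = [56, 19, 77]` → a = [56, 19, 77]
`b.append(774)` → b = [1, 7, 3, 774]
`print(a)` → prints [56, 19, 77]
`print(b)` → prints [1, 7, 3, 774]

Answer:
[56, 19, 77]
[1, 7, 3, 774]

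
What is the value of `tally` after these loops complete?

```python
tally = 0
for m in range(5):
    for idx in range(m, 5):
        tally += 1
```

Upper triangle: 5 + 4 + ... + 1
`tally` takes the values: 0 → 1 → 2 → 3 → 4 → 5 → 6 → 7 → 8 → 9 → 10 → 11 → 12 → 13 → 14 → 15

Answer: 15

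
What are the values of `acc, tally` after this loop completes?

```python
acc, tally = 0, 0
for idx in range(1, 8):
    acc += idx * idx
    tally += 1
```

Sum of squares and count
`acc, tally` takes the values: (0, 0) → (1, 0) → (1, 1) → (5, 1) → (5, 2) → (14, 2) → (14, 3) → (30, 3) → (30, 4) → (55, 4) → (55, 5) → (91, 5) → (91, 6) → (140, 6) → (140, 7)

Answer: 140, 7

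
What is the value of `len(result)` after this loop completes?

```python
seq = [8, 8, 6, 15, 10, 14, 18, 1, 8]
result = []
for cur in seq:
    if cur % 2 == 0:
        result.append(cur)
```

Count even numbers in [8, 8, 6, 15, 10, 14, 18, 1, 8]
`result` takes the values: [] → [8] → [8, 8] → [8, 8, 6] → [8, 8, 6, 10] → [8, 8, 6, 10, 14] → [8, 8, 6, 10, 14, 18] → [8, 8, 6, 10, 14, 18, 8]
So `len(result)` = 7

Answer: 7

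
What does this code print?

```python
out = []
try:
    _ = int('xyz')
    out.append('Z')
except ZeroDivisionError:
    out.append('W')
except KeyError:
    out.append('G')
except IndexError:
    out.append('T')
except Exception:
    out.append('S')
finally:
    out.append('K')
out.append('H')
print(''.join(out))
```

Execution trace: 'S' (except Exception) → 'K' (finally) → 'H' (after the try/except). Output: SKH

Answer: SKH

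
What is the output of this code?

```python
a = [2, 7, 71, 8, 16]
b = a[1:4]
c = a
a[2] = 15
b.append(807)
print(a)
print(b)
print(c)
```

Key concept: slice vs alias.
Step by step:
`a = [2, 7, 71, 8, 16]` → a = [2, 7, 71, 8, 16]
`b = a[1:4]` → b = [7, 71, 8]
`c = a` → c = [2, 7, 71, 8, 16] (same object as a)
`a[2] = 15` → a = [2, 7, 15, 8, 16] (same object as c); c = [2, 7, 15, 8, 16] (same object as a)
`b.append(807)` → b = [7, 71, 8, 807]
`print(a)` → prints [2, 7, 15, 8, 16]
`print(b)` → prints [7, 71, 8, 807]
`print(c)` → prints [2, 7, 15, 8, 16]

Answer:
[2, 7, 15, 8, 16]
[7, 71, 8, 807]
[2, 7, 15, 8, 16]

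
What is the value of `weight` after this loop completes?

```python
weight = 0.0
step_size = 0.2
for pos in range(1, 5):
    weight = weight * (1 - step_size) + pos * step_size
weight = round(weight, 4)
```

Moving average with lr=0.2
`weight` takes the values: 0.0 → 0.2 → 0.56 → 1.048 → 1.6384

Answer: 1.6384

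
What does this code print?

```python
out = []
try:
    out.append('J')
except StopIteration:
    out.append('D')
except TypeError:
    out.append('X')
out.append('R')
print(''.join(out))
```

Execution trace: 'J' (try body, no exception) → 'R' (after the try/except). Output: JR

Answer: JR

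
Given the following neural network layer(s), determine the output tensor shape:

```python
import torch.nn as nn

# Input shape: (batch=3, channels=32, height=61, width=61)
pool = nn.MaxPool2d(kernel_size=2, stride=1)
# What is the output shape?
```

Input: (3, 32, 61, 61) -> Output: (3, 32, 60, 60)

Answer: (3, 32, 60, 60)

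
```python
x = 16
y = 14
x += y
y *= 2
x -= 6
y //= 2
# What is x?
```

Trace:
`x = 16` → x = 16
`y = 14` → y = 14
`x += y` → x = 30
`y *= 2` → y = 28
`x -= 6` → x = 24
`y //= 2` → y = 14
So x = 24

Answer: 24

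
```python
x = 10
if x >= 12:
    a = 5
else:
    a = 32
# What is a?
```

Trace:
`x = 10` → x = 10
`if x >= 12: ...` → x >= 12 is False, take else branch → a = 32
So a = 32

Answer: 32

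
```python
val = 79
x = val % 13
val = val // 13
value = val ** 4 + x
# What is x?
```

Trace:
`val = 79` → val = 79
`x = val % 13` → x = 1
`val = val // 13` → val = 6
`value = val ** 4 + x` → value = 1297
So x = 1

Answer: 1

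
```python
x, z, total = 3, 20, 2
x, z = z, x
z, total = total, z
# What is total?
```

Trace:
`x, z, total = 3, 20, 2` → x = 3; z = 20; total = 2
`x, z = z, x` → x = 20; z = 3
`z, total = total, z` → z = 2; total = 3
So total = 3

Answer: 3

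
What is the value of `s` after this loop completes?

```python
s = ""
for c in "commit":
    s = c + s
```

Reverse 'commit'
`s` takes the values: "" → "c" → "oc" → "moc" → "mmoc" → "immoc" → "timmoc"

Answer: "timmoc"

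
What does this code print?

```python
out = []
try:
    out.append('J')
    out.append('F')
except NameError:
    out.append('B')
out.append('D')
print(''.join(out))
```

Execution trace: 'J' (try body) → 'F' (try body, no exception) → 'D' (after the try/except). Output: JFD

Answer: JFD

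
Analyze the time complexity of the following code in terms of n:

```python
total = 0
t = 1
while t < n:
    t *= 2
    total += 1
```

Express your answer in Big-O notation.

Each loop level contributes: log n. Multiplying the contributions gives O(log n).

Answer: O(log n)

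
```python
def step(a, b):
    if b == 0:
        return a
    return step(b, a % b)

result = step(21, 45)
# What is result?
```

step(21, 45) -> step(45, 21) -> step(21, 3) -> step(3, 0) -> 3

Answer: 3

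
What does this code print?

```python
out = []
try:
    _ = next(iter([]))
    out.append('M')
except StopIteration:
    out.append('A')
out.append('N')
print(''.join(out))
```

Execution trace: 'A' (except StopIteration) → 'N' (after the try/except). Output: AN

Answer: AN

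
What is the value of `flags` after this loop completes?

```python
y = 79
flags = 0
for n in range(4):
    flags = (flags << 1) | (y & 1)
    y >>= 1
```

Reverse lowest 4 bits of 79
`flags` takes the values: 0 → 1 → 3 → 7 → 15

Answer: 15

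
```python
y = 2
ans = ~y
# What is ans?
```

Trace:
`y = 2` → y = 2
`ans = ~y` → ans = -3
So ans = -3

Answer: -3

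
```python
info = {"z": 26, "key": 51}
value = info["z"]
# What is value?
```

Trace:
`info = {"z": 26, "key": 51}` → info = {'z': 26, 'key': 51}
`value = info["z"]` → value = 26
So value = 26

Answer: 26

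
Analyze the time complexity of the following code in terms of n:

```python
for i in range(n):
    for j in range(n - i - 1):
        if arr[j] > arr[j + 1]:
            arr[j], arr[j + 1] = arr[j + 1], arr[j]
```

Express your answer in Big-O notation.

This is Bubble sort. Time complexity: O(n²).

Answer: O(n²)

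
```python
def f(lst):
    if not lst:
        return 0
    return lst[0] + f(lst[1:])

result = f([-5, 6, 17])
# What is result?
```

(-5) + 6 + 17 + 0 = 18

Answer: 18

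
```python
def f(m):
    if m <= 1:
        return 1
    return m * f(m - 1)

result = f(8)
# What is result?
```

f(8) = 8 * 7 * 6 * 5 * 4 * 3 * 2 * 1 = 40320

Answer: 40320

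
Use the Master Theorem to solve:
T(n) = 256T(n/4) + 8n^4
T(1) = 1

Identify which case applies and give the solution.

a=256, b=4, f(n)=8n^4. log_4(256) = 4. Since c=4 = 4, Case 2 applies: T(n) = Θ(n^log_b(a) · log n) = O(n^4 log n).

Answer: O(n^4 log n) - Case 2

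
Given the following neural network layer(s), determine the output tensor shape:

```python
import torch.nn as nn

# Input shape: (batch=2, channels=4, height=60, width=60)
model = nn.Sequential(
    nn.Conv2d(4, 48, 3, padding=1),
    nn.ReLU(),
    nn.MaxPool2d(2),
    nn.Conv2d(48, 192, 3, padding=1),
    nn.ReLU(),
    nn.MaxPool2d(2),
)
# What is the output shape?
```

Input: (2, 4, 60, 60) -> after first Conv2d: (2, 48, 60, 60) -> after first MaxPool2d: (2, 48, 30, 30) -> after second Conv2d: (2, 192, 30, 30) -> Output: (2, 192, 15, 15)

Answer: (2, 192, 15, 15)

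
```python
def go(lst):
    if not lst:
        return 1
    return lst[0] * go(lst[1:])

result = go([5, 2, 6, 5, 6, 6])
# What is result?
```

Product over [5, 2, 6, 5, 6, 6] = 5 * 2 * 6 * 5 * 6 * 6 = 10800

Answer: 10800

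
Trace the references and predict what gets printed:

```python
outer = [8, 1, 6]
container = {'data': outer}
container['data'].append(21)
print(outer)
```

Key concept: dict holds reference to list.
Step by step:
`outer = [8, 1, 6]` → outer = [8, 1, 6]
`container = {'data': outer}` → container = {'data': [8, 1, 6]}
`container['data'].append(21)` → outer = [8, 1, 6, 21]; container = {'data': [8, 1, 6, 21]}
`print(outer)` → prints [8, 1, 6, 21]

Answer: [8, 1, 6, 21]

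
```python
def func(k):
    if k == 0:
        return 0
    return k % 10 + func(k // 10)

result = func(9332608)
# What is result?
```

Sum of digits of 9332608: 8 + 0 + 6 + 2 + 3 + 3 + 9 = 31

Answer: 31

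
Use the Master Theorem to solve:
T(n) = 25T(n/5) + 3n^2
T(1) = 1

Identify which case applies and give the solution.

a=25, b=5, f(n)=3n^2. log_5(25) = 2. Since c=2 = 2, Case 2 applies: T(n) = Θ(n^log_b(a) · log n) = O(n^2 log n).

Answer: O(n^2 log n) - Case 2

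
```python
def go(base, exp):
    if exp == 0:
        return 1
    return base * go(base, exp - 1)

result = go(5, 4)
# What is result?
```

go(5, 4) = 5 * 5 * 5 * 5 = 625

Answer: 625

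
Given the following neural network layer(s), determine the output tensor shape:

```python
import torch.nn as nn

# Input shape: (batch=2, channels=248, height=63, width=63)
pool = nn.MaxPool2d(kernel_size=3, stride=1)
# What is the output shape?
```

Input: (2, 248, 63, 63) -> Output: (2, 248, 61, 61)

Answer: (2, 248, 61, 61)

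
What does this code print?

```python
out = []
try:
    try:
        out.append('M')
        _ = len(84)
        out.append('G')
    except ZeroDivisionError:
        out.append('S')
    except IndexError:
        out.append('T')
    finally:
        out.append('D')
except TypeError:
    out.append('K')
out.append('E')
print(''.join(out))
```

Execution trace: 'M' (try body) → 'D' (finally) → 'K' (outer except TypeError) → 'E' (after the try/except). Output: MDKE

Answer: MDKE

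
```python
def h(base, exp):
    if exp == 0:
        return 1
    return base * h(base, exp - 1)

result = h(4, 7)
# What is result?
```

h(4, 7) = 4 * 4 * 4 * 4 * 4 * 4 * 4 = 16384

Answer: 16384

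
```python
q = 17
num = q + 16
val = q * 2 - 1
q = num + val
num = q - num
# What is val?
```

Trace:
`q = 17` → q = 17
`num = q + 16` → num = 33
`val = q * 2 - 1` → val = 33
`q = num + val` → q = 66
`num = q - num` → num = 33
So val = 33

Answer: 33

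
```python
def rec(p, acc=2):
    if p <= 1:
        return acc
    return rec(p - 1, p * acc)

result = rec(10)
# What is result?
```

Accumulator trace (n, acc): (10, 2) -> (9, 20) -> (8, 180) -> (7, 1440) -> (6, 10080) -> (5, 60480) -> (4, 302400) -> (3, 1209600) -> (2, 3628800) -> (1, 7257600) -> return 7257600

Answer: 7257600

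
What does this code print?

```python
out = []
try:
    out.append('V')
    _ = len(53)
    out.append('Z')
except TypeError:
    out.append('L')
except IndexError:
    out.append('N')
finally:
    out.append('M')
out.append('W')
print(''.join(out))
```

Execution trace: 'V' (try body) → 'L' (except TypeError) → 'M' (finally) → 'W' (after the try/except). Output: VLMW

Answer: VLMW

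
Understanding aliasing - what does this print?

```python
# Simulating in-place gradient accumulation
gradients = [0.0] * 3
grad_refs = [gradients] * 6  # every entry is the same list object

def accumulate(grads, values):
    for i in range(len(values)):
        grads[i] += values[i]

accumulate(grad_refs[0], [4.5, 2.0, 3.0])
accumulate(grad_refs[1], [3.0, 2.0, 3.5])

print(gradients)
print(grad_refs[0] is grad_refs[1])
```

Key concept: gradient accumulation aliasing.
Step by step:
`gradients = [0.0] * 3` → gradients = [0.0, 0.0, 0.0]
`grad_refs = [gradients] * 6` → grad_refs = [[0.0, 0.0, 0.0], [0.0, 0.0, 0.0], [0.0, 0.0, 0.0], [0.0, 0.0, 0.0], [0.0, 0.0, 0.0], [0.0, 0.0, 0.0]]
`accumulate(grad_refs[0], [4.5, 2.0, 3.0])` → gradients = [4.5, 2.0, 3.0]; grad_refs = [[4.5, 2.0, 3.0], [4.5, 2.0, 3.0], [4.5, 2.0, 3.0], [4.5, 2.0, 3.0], [4.5, 2.0, 3.0], [4.5, 2.0, 3.0]]
`accumulate(grad_refs[1], [3.0, 2.0, 3.5])` → gradients = [7.5, 4.0, 6.5]; grad_refs = [[7.5, 4.0, 6.5], [7.5, 4.0, 6.5], [7.5, 4.0, 6.5], [7.5, 4.0, 6.5], [7.5, 4.0, 6.5], [7.5, 4.0, 6.5]]
`print(gradients)` → prints [7.5, 4.0, 6.5]
`print(grad_refs[0] is grad_refs[1])` → prints True

Answer:
[7.5, 4.0, 6.5]
True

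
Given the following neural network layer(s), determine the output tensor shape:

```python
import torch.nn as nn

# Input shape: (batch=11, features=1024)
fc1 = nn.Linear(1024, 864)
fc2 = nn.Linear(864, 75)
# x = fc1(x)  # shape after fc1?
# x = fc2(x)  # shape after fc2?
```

Input: (11, 1024) -> after fc1: (11, 864) -> Output: (11, 75)

Answer: (11, 75)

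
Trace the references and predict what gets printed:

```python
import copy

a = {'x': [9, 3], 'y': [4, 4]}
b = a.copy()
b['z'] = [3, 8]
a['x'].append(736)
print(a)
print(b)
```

Key concept: shallow copy of dict with mutable values.
Step by step:
`a = {'x': [9, 3], 'y': [4, 4]}` → a = {'x': [9, 3], 'y': [4, 4]}
`b = a.copy()` → b = {'x': [9, 3], 'y': [4, 4]}
`b['z'] = [3, 8]` → b = {'x': [9, 3], 'y': [4, 4], 'z': [3, 8]}
`a['x'].append(736)` → a = {'x': [9, 3, 736], 'y': [4, 4]}; b = {'x': [9, 3, 736], 'y': [4, 4], 'z': [3, 8]}
`print(a)` → prints {'x': [9, 3, 736], 'y': [4, 4]}
`print(b)` → prints {'x': [9, 3, 736], 'y': [4, 4], 'z': [3, 8]}

Answer:
{'x': [9, 3, 736], 'y': [4, 4]}
{'x': [9, 3, 736], 'y': [4, 4], 'z': [3, 8]}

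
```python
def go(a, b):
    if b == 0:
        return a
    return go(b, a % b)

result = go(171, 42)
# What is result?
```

go(171, 42) -> go(42, 3) -> go(3, 0) -> 3

Answer: 3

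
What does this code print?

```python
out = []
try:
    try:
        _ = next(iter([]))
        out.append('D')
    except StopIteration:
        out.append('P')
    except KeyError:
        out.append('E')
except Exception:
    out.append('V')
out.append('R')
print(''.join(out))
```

Execution trace: 'P' (inner except StopIteration) → 'R' (after the try/except). Output: PR

Answer: PR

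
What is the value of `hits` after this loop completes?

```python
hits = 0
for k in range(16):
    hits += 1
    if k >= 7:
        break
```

Loop breaks when k reaches 7, hits is 8
`hits` takes the values: 0 → 1 → 2 → 3 → 4 → 5 → 6 → 7 → 8

Answer: 8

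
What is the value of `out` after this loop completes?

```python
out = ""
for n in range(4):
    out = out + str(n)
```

Concatenate digits 0 to 3
`out` takes the values: "" → "0" → "01" → "012" → "0123"

Answer: "0123"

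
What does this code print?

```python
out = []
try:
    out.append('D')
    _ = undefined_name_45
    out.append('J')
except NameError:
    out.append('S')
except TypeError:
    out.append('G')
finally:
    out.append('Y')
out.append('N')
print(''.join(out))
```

Execution trace: 'D' (try body) → 'S' (except NameError) → 'Y' (finally) → 'N' (after the try/except). Output: DSYN

Answer: DSYN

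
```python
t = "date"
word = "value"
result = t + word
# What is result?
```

Trace:
`t = "date"` → t = 'date'
`word = "value"` → word = 'value'
`result = t + word` → result = 'datevalue'
So result = 'datevalue'

Answer: 'datevalue'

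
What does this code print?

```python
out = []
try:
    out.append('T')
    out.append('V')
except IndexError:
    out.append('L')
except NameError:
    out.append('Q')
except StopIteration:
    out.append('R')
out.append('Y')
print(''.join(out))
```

Execution trace: 'T' (try body) → 'V' (try body, no exception) → 'Y' (after the try/except). Output: TVY

Answer: TVY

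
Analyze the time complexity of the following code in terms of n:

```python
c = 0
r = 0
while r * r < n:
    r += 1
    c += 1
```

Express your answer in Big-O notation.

Each loop level contributes: √n. Multiplying the contributions gives O(√n).

Answer: O(√n)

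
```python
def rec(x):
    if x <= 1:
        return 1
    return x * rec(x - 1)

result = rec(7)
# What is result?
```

rec(7) = 7 * 6 * 5 * 4 * 3 * 2 * 1 = 5040

Answer: 5040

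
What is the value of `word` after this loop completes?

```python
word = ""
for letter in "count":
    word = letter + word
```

Reverse 'count'
`word` takes the values: "" → "c" → "oc" → "uoc" → "nuoc" → "tnuoc"

Answer: "tnuoc"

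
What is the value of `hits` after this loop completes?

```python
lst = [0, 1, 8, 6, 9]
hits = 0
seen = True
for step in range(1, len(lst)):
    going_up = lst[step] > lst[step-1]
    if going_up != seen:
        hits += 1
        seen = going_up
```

Count direction changes in [0, 1, 8, 6, 9]
`hits` takes the values: 0 → 1 → 2

Answer: 2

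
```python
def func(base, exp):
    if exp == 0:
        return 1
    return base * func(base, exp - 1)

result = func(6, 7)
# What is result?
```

func(6, 7) = 6 * 6 * 6 * 6 * 6 * 6 * 6 = 279936

Answer: 279936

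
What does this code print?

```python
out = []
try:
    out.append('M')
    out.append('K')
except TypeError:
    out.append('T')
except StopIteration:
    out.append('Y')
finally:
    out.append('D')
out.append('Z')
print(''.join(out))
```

Execution trace: 'M' (try body) → 'K' (try body, no exception) → 'D' (finally) → 'Z' (after the try/except). Output: MKDZ

Answer: MKDZ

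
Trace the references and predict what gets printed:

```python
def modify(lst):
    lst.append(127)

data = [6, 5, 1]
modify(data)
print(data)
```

Key concept: function modifies passed list.
Step by step:
`data = [6, 5, 1]` → data = [6, 5, 1]
`modify(data)` → data = [6, 5, 1, 127]
`print(data)` → prints [6, 5, 1, 127]

Answer: [6, 5, 1, 127]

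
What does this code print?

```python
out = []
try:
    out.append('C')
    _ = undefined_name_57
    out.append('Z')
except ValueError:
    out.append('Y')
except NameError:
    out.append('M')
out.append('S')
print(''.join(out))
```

Execution trace: 'C' (try body) → 'M' (except NameError) → 'S' (after the try/except). Output: CMS

Answer: CMS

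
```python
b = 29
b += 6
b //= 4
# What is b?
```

Trace:
`b = 29` → b = 29
`b += 6` → b = 35
`b //= 4` → b = 8
So b = 8

Answer: 8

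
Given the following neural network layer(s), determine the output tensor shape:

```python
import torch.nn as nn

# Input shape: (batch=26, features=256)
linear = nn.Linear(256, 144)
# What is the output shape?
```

Input: (26, 256) -> Output: (26, 144)

Answer: (26, 144)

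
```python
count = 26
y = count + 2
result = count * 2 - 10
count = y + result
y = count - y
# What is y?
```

Trace:
`count = 26` → count = 26
`y = count + 2` → y = 28
`result = count * 2 - 10` → result = 42
`count = y + result` → count = 70
`y = count - y` → y = 42
So y = 42

Answer: 42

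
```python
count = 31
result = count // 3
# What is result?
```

Trace:
`count = 31` → count = 31
`result = count // 3` → result = 10
So result = 10

Answer: 10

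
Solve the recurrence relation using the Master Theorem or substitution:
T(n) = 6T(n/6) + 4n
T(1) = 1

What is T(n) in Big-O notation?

By Master Theorem: a=6, b=6, f(n)=4n. Since log_6(6) = 1 and f(n) = Θ(n^1), Case 2 applies. T(n) = O(n log n).

Answer: O(n log n)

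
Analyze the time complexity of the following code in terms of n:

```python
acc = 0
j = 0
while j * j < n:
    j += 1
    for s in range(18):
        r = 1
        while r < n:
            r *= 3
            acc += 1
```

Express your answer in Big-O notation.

Each loop level contributes: √n × 1 × log n. Multiplying the contributions gives O(√n log n).

Answer: O(√n log n)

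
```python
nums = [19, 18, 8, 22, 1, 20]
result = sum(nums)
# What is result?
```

Trace:
`nums = [19, 18, 8, 22, 1, 20]` → nums = [19, 18, 8, 22, 1, 20]
`result = sum(nums)` → result = 88
So result = 88

Answer: 88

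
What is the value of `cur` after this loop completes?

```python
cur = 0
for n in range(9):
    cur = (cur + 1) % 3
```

Increment mod 3, 9 times = 0
`cur` takes the values: 0 → 1 → 2 → 0 → 1 → 2 → 0 → 1 → 2 → 0

Answer: 0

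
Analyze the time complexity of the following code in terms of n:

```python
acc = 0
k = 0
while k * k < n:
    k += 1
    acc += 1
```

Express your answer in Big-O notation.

Each loop level contributes: √n. Multiplying the contributions gives O(√n).

Answer: O(√n)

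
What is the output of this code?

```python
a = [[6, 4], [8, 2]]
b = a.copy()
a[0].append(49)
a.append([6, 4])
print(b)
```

Key concept: shallow copy with nested lists.
Step by step:
`a = [[6, 4], [8, 2]]` → a = [[6, 4], [8, 2]]
`b = a.copy()` → b = [[6, 4], [8, 2]]
`a[0].append(49)` → a = [[6, 4, 49], [8, 2]]; b = [[6, 4, 49], [8, 2]]
`a.append([6, 4])` → a = [[6, 4, 49], [8, 2], [6, 4]]
`print(b)` → prints [[6, 4, 49], [8, 2]]

Answer: [[6, 4, 49], [8, 2]]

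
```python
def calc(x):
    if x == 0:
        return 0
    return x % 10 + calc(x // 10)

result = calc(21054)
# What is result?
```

Sum of digits of 21054: 4 + 5 + 0 + 1 + 2 = 12

Answer: 12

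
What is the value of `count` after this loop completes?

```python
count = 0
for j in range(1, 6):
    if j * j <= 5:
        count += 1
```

Count numbers where j² ≤ 5
`count` takes the values: 0 → 1 → 2

Answer: 2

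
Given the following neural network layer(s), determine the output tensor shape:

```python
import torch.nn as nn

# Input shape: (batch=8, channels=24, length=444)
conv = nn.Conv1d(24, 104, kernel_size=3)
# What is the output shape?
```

Input: (8, 24, 444) -> Output: (8, 104, 442)

Answer: (8, 104, 442)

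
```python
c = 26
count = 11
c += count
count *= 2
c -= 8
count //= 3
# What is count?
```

Trace:
`c = 26` → c = 26
`count = 11` → count = 11
`c += count` → c = 37
`count *= 2` → count = 22
`c -= 8` → c = 29
`count //= 3` → count = 7
So count = 7

Answer: 7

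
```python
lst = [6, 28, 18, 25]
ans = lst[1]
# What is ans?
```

Trace:
`lst = [6, 28, 18, 25]` → lst = [6, 28, 18, 25]
`ans = lst[1]` → ans = 28
So ans = 28

Answer: 28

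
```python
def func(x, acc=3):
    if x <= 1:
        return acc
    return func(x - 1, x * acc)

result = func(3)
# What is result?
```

Accumulator trace (n, acc): (3, 3) -> (2, 9) -> (1, 18) -> return 18

Answer: 18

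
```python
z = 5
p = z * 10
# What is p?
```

Trace:
`z = 5` → z = 5
`p = z * 10` → p = 50
So p = 50

Answer: 50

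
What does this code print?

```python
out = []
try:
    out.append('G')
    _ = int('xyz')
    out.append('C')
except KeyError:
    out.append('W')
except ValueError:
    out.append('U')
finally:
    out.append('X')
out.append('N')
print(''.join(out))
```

Execution trace: 'G' (try body) → 'U' (except ValueError) → 'X' (finally) → 'N' (after the try/except). Output: GUXN

Answer: GUXN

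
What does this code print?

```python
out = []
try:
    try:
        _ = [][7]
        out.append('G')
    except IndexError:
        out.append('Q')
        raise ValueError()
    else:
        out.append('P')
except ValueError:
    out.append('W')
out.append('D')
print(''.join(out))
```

Execution trace: 'Q' (inner except IndexError) → 'W' (outer except ValueError) → 'D' (after the try/except). Output: QWD

Answer: QWD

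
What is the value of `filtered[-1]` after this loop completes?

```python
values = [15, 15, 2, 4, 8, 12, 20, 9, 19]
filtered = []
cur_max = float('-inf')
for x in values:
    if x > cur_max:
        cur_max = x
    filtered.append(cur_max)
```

Running max ends at 20
`filtered` takes the values: [] → [15] → [15, 15] → [15, 15, 15] → [15, 15, 15, 15] → [15, 15, 15, 15, 15] → [15, 15, 15, 15, 15, 15] → [15, 15, 15, 15, 15, 15, 20] → [15, 15, 15, 15, 15, 15, 20, 20] → [15, 15, 15, 15, 15, 15, 20, 20, 20]
So `filtered[-1]` = 20

Answer: 20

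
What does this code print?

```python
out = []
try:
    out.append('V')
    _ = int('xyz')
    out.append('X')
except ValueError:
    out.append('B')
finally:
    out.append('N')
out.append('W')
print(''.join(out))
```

Execution trace: 'V' (try body) → 'B' (except ValueError) → 'N' (finally) → 'W' (after the try/except). Output: VBNW

Answer: VBNW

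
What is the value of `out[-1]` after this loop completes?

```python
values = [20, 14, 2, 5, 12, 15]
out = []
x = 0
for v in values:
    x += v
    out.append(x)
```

Cumulative sum ends at 68
`out` takes the values: [] → [20] → [20, 34] → [20, 34, 36] → [20, 34, 36, 41] → [20, 34, 36, 41, 53] → [20, 34, 36, 41, 53, 68]
So `out[-1]` = 68

Answer: 68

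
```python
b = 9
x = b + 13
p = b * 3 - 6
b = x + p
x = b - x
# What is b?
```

Trace:
`b = 9` → b = 9
`x = b + 13` → x = 22
`p = b * 3 - 6` → p = 21
`b = x + p` → b = 43
`x = b - x` → x = 21
So b = 43

Answer: 43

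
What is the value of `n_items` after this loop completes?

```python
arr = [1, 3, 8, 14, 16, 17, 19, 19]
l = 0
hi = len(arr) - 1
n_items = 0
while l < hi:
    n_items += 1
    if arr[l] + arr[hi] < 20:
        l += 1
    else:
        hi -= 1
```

Steps to find pair summing to 20
`n_items` takes the values: 0 → 1 → 2 → 3 → 4 → 5 → 6 → 7

Answer: 7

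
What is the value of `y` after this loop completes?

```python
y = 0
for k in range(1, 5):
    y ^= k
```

XOR of 1 to 4
`y` takes the values: 0 → 1 → 3 → 0 → 4

Answer: 4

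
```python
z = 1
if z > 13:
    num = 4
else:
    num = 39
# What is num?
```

Trace:
`z = 1` → z = 1
`if z > 13: ...` → z > 13 is False, take else branch → num = 39
So num = 39

Answer: 39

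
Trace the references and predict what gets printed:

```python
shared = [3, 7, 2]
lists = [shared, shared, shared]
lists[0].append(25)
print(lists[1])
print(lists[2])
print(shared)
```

Key concept: list of same reference.
Step by step:
`shared = [3, 7, 2]` → shared = [3, 7, 2]
`lists = [shared, shared, shared]` → lists = [[3, 7, 2], [3, 7, 2], [3, 7, 2]]
`lists[0].append(25)` → shared = [3, 7, 2, 25]; lists = [[3, 7, 2, 25], [3, 7, 2, 25], [3, 7, 2, 25]]
`print(lists[1])` → prints [3, 7, 2, 25]
`print(lists[2])` → prints [3, 7, 2, 25]
`print(shared)` → prints [3, 7, 2, 25]

Answer:
[3, 7, 2, 25]
[3, 7, 2, 25]
[3, 7, 2, 25]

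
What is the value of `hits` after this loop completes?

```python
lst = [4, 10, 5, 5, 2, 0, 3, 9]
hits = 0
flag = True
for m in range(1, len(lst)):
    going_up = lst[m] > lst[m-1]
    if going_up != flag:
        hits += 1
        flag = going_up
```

Count direction changes in [4, 10, 5, 5, 2, 0, 3, 9]
`hits` takes the values: 0 → 1 → 2

Answer: 2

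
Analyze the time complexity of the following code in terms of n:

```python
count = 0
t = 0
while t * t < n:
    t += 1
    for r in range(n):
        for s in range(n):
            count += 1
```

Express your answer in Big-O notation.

Each loop level contributes: √n × n × n. Multiplying the contributions gives O(n^2√n).

Answer: O(n^2√n)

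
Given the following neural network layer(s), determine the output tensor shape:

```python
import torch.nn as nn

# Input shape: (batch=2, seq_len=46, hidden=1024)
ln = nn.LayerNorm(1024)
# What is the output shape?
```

Input: (2, 46, 1024) -> Output: (2, 46, 1024)

Answer: (2, 46, 1024)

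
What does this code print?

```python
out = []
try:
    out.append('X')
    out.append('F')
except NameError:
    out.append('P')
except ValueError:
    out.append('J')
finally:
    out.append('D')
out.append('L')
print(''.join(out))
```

Execution trace: 'X' (try body) → 'F' (try body, no exception) → 'D' (finally) → 'L' (after the try/except). Output: XFDL

Answer: XFDL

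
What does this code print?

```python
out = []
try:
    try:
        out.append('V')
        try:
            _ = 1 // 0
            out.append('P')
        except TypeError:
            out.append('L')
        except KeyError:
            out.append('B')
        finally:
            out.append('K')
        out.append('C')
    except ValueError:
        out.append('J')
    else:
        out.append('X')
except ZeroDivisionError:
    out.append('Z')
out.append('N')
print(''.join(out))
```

Execution trace: 'V' (try body) → 'K' (inner finally) → 'Z' (outer except ZeroDivisionError) → 'N' (after the try/except). Output: VKZN

Answer: VKZN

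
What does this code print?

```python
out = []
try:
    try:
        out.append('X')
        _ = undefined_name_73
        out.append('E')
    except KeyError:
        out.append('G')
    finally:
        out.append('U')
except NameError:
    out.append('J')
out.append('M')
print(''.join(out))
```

Execution trace: 'X' (inner try body) → 'U' (inner finally) → 'J' (outer except NameError) → 'M' (after the try/except). Output: XUJM

Answer: XUJM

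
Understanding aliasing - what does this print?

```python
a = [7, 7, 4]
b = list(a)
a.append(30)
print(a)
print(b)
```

Key concept: list() constructor creates copy.
Step by step:
`a = [7, 7, 4]` → a = [7, 7, 4]
`b = list(a)` → b = [7, 7, 4]
`a.append(30)` → a = [7, 7, 4, 30]
`print(a)` → prints [7, 7, 4, 30]
`print(b)` → prints [7, 7, 4]

Answer:
[7, 7, 4, 30]
[7, 7, 4]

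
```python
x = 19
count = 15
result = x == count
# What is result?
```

Trace:
`x = 19` → x = 19
`count = 15` → count = 15
`result = x == count` → result = False
So result = False

Answer: False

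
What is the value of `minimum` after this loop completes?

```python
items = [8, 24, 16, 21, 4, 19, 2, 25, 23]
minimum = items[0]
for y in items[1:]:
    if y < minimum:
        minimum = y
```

Minimum of [8, 24, 16, 21, 4, 19, 2, 25, 23]
`minimum` takes the values: 8 → 4 → 2

Answer: 2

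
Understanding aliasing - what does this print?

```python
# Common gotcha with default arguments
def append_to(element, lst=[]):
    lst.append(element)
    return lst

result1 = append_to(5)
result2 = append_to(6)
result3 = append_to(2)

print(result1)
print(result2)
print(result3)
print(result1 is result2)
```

Key concept: mutable default argument gotcha.
Step by step:
`result1 = append_to(5)` → result1 = [5]
`result2 = append_to(6)` → result1 = [5, 6] (same object as result2); result2 = [5, 6] (same object as result1)
`result3 = append_to(2)` → result1 = [5, 6, 2] (same object as result2, result3); result2 = [5, 6, 2] (same object as result1, result3); result3 = [5, 6, 2] (same object as result1, result2)
`print(result1)` → prints [5, 6, 2]
`print(result2)` → prints [5, 6, 2]
`print(result3)` → prints [5, 6, 2]
`print(result1 is result2)` → prints True

Answer:
[5, 6, 2]
[5, 6, 2]
[5, 6, 2]
True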